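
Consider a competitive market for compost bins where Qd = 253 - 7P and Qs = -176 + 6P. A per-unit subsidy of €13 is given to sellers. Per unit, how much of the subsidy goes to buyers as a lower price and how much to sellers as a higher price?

Buyers gain €6 per unit; sellers gain €7 per unit

Pre-subsidy: 253 - 7P = -176 + 6P gives P* = 33, Q* = 22.
With the subsidy, sellers receive Ps = Pb + 13 for each unit, where Pb is the price buyers pay.
Supply in terms of Pb becomes Qs = -176 + 6(Pb + 13) = -98 + 6Pb. Setting this equal to demand: 253 - 7Pb = -98 + 6Pb, so Pb = 27.
Sellers receive Ps = 27 + 13 = 40; Q' = 253 − 7·27 = 64.
Buyers' price falls by P* − Pb = 33 − 27 = 6; sellers' price rises by Ps − P* = 40 − 33 = 7.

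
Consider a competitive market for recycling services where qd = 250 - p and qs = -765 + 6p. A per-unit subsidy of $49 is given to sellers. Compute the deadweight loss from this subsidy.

Pre-subsidy: 250 - p = -765 + 6p gives p* = 145, q* = 105.
With the subsidy, sellers receive ps = pb + 49 for each unit, where pb is the price buyers pay.
Supply in terms of pb becomes qs = -765 + 6(pb + 49) = -471 + 6pb. Setting this equal to demand: 250 - pb = -471 + 6pb, so pb = 103.
Sellers receive ps = 103 + 49 = 152; q' = 250 − 1·103 = 147.
The subsidy expands output by 147 − 105 = 42 past the efficient level; on those units the gap between marginal cost and willingness to pay runs from 0 up to 49.
DWL = ½ × 49 × 42 = 1029.

Deadweight loss = $1029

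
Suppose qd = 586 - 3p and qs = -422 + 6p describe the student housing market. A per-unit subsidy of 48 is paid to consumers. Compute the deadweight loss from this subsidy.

Pre-subsidy: 586 - 3p = -422 + 6p gives p* = 112, q* = 250.
With the rebate, buyers effectively pay pb = ps − 48, where ps is the price sellers receive.
Demand in terms of ps becomes qd = 586 − 3(ps − 48) = 730 - 3ps. Setting this equal to supply: 730 - 3ps = -422 + 6ps, so ps = 128.
Buyers pay pb = 128 − 48 = 80; q' = -422 + 6·128 = 346.
The subsidy expands output by 346 − 250 = 96 past the efficient level; on those units the gap between marginal cost and willingness to pay runs from 0 up to 48.
DWL = ½ × 48 × 96 = 2304.

Deadweight loss = 2304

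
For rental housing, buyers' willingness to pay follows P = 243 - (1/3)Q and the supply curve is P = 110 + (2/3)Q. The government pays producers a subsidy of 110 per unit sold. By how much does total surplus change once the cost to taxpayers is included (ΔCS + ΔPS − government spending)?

Pre-subsidy: 243 - (1/3)Q = 110 + (2/3)Q gives Q* = 133 and P* = 596/3.
With the subsidy, sellers receive Ps = Pb + 110 for each unit, where Pb is the price buyers pay.
On the curves, Pb = 243 - (1/3)Q and Ps = 110 + (2/3)Q; the wedge Ps − Pb = 110 gives 110 + (2/3)Q − (243 - (1/3)Q) = 110, so Q' = 243.
Then Pb = 243 − (1/3)·243 = 162 and Ps = 110 + (2/3)·243 = 272.
ΔCS = ½(133 + 243)(596/3 − 162) = 20680/3; ΔPS = ½(133 + 243)(272 − 596/3) = 41360/3.
Government spending = 110 × 243 = 26730.
Net change = 20680/3 + 41360/3 − 26730 = -6050. The loss equals the DWL triangle ½·110·110.

Net change in total surplus = -6050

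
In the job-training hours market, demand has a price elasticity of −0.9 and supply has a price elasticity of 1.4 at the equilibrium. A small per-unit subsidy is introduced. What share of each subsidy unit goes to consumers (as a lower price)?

For a small subsidy around the equilibrium, the benefit split depends on the relative slopes, which at a point are proportional to the elasticities.
Buyer share = εs/(εs + |εd|) = 1.4/(1.4 + 0.9) = 14/23; seller share = |εd|/(εs + |εd|) = 9/23.

Consumer share = 14/23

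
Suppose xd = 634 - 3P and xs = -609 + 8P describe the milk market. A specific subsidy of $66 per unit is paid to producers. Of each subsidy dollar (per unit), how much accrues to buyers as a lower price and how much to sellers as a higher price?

Buyers gain $48 per unit; sellers gain $18 per unit

Pre-subsidy: 634 - 3P = -609 + 8P gives P* = 113, x* = 295.
With the subsidy, sellers receive Ps = Pb + 66 for each unit, where Pb is the price buyers pay.
Supply in terms of Pb becomes xs = -609 + 8(Pb + 66) = -81 + 8Pb. Setting this equal to demand: 634 - 3Pb = -81 + 8Pb, so Pb = 65.
Sellers receive Ps = 65 + 66 = 131; x' = 634 − 3·65 = 439.
Buyers' price falls by P* − Pb = 113 − 65 = 48; sellers' price rises by Ps − P* = 131 − 113 = 18.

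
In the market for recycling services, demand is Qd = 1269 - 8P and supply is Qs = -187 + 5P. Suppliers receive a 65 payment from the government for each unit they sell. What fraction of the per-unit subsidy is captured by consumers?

Pre-subsidy: 1269 - 8P = -187 + 5P gives P* = 112, Q* = 373.
With the subsidy, sellers receive Ps = Pb + 65 for each unit, where Pb is the price buyers pay.
Supply in terms of Pb becomes Qs = -187 + 5(Pb + 65) = 138 + 5Pb. Setting this equal to demand: 1269 - 8Pb = 138 + 5Pb, so Pb = 87.
Sellers receive Ps = 87 + 65 = 152; Q' = 1269 − 8·87 = 573.
Buyers' price falls by P* − Pb = 112 − 87 = 25; sellers' price rises by Ps − P* = 152 − 112 = 40.
So consumers capture 25/65 = 5/13 of each unit of subsidy.

Consumer share = 5/13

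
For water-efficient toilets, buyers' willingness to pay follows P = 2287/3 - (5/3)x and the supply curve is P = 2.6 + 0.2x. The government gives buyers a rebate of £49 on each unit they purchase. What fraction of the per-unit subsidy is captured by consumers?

Pre-subsidy: 2287/3 - (5/3)x = 2.6 + 0.2x gives x* = 407 and P* = 84.
With the rebate, buyers effectively pay Pb = Ps − 49, where Ps is the price sellers receive.
On the curves, Pb = 2287/3 - (5/3)x and Ps = 2.6 + 0.2x; the wedge Ps − Pb = 49 gives 2.6 + 0.2x − (2287/3 - (5/3)x) = 49, so x' = 433.25.
Then Pb = 2287/3 − (5/3)·433.25 = 40.25 and Ps = 2.6 + 0.2·433.25 = 89.25.
Buyers' price falls by P* − Pb = 84 − 40.25 = 43.75; sellers' price rises by Ps − P* = 89.25 − 84 = 5.25.
So consumers capture 43.75/49 = 25/28 of each unit of subsidy.

Consumer share = 25/28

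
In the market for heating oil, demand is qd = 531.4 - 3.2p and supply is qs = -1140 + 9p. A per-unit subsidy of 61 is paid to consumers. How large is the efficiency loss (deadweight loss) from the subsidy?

Pre-subsidy: 531.4 - 3.2p = -1140 + 9p gives p* = 137, q* = 93.
With the rebate, buyers effectively pay pb = ps − 61, where ps is the price sellers receive.
Demand in terms of ps becomes qd = 531.4 − 3.2(ps − 61) = 726.6 - 3.2ps. Setting this equal to supply: 726.6 - 3.2ps = -1140 + 9ps, so ps = 153.
Buyers pay pb = 153 − 61 = 92; q' = -1140 + 9·153 = 237.
The subsidy expands output by 237 − 93 = 144 past the efficient level; on those units the gap between marginal cost and willingness to pay runs from 0 up to 61.
DWL = ½ × 61 × 144 = 4392.

Deadweight loss = 4392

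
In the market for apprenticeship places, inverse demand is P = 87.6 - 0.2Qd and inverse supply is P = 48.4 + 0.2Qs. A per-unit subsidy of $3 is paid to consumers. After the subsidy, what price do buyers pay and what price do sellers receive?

Buyers pay $66.5; sellers receive $69.5

Pre-subsidy: 87.6 - 0.2Q = 48.4 + 0.2Q gives Q* = 98 and P* = 68.
With the rebate, buyers effectively pay Pb = Ps − 3, where Ps is the price sellers receive.
On the curves, Pb = 87.6 - 0.2Q and Ps = 48.4 + 0.2Q; the wedge Ps − Pb = 3 gives 48.4 + 0.2Q − (87.6 - 0.2Q) = 3, so Q' = 105.5.
Then Pb = 87.6 − 0.2·105.5 = 66.5 and Ps = 48.4 + 0.2·105.5 = 69.5.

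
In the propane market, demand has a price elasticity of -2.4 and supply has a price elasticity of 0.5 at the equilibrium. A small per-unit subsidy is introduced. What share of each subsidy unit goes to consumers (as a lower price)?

For a small subsidy around the equilibrium, the benefit split depends on the relative slopes, which at a point are proportional to the elasticities.
Buyer share = εs/(εs + |εd|) = 0.5/(0.5 + 2.4) = 5/29; seller share = |εd|/(εs + |εd|) = 24/29.

Consumer share = 5/29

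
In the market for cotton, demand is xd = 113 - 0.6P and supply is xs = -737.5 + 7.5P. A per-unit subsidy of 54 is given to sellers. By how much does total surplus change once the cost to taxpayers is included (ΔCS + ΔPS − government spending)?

Net change in total surplus = -810

Pre-subsidy: 113 - 0.6P = -737.5 + 7.5P gives P* = 105, x* = 50.
With the subsidy, sellers receive Ps = Pb + 54 for each unit, where Pb is the price buyers pay.
Supply in terms of Pb becomes xs = -737.5 + 7.5(Pb + 54) = -332.5 + 7.5Pb. Setting this equal to demand: 113 - 0.6Pb = -332.5 + 7.5Pb, so Pb = 55.
Sellers receive Ps = 55 + 54 = 109; x' = 113 − 0.6·55 = 80.
ΔCS = ½(50 + 80)(105 − 55) = 3250; ΔPS = ½(50 + 80)(109 − 105) = 260.
Government spending = 54 × 80 = 4320.
Net change = 3250 + 260 − 4320 = -810. The loss equals the DWL triangle ½·54·30.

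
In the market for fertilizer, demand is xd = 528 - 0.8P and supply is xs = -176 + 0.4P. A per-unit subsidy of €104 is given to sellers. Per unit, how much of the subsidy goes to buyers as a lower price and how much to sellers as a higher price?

Buyers gain 104/3 per unit; sellers gain 208/3 per unit

Pre-subsidy: 528 - 0.8P = -176 + 0.4P gives P* = 1760/3, x* = 176/3.
With the subsidy, sellers receive Ps = Pb + 104 for each unit, where Pb is the price buyers pay.
Supply in terms of Pb becomes xs = -176 + 0.4(Pb + 104) = -134.4 + 0.4Pb. Setting this equal to demand: 528 - 0.8Pb = -134.4 + 0.4Pb, so Pb = 552.
Sellers receive Ps = 552 + 104 = 656; x' = 528 − 0.8·552 = 86.4.
Buyers' price falls by P* − Pb = 1760/3 − 552 = 104/3; sellers' price rises by Ps − P* = 656 − 1760/3 = 208/3.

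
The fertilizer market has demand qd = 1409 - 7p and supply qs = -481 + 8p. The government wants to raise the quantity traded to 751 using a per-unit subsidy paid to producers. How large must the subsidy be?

At q = 751, invert demand for the buyer price: pb = (1409 − 751)/7 = 94; invert supply for the seller price: ps = (751 − (-481))/8 = 154.
The subsidy must fill the gap: s = ps − pb = 154 − 94 = 60.

Required subsidy s = 60 per unit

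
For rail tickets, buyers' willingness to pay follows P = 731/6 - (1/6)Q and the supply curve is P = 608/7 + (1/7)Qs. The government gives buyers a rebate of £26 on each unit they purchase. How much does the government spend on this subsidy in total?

Pre-subsidy: 731/6 - (1/6)Q = 608/7 + (1/7)Q gives Q* = 113 and P* = 103.
With the rebate, buyers effectively pay Pb = Ps − 26, where Ps is the price sellers receive.
On the curves, Pb = 731/6 - (1/6)Q and Ps = 608/7 + (1/7)Q; the wedge Ps − Pb = 26 gives 608/7 + (1/7)Q − (731/6 - (1/6)Q) = 26, so Q' = 197.
Then Pb = 731/6 − (1/6)·197 = 89 and Ps = 608/7 + (1/7)·197 = 115.
Government outlay = subsidy × quantity = 26 × 197 = 5122.

Government cost = £5122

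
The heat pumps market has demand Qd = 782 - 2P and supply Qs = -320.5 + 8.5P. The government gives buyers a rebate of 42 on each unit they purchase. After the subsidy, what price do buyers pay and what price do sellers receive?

Pre-subsidy: 782 - 2P = -320.5 + 8.5P gives P* = 105, Q* = 572.
With the rebate, buyers effectively pay Pb = Ps − 42, where Ps is the price sellers receive.
Demand in terms of Ps becomes Qd = 782 − 2(Ps − 42) = 866 - 2Ps. Setting this equal to supply: 866 - 2Ps = -320.5 + 8.5Ps, so Ps = 113.
Buyers pay Pb = 113 − 42 = 71; Q' = -320.5 + 8.5·113 = 640.

Buyers pay 71; sellers receive 113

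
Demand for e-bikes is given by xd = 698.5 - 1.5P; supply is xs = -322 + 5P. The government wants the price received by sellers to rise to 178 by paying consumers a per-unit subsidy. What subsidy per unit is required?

Required subsidy s = 91 per unit

At a seller price of 178, quantity supplied is -322 + 5·178 = 568.
Buyers absorb 568 only when they pay Pb with 698.5 − 1.5·Pb = 568, i.e. Pb = 87.
s = Ps − Pb = 178 − 87 = 91.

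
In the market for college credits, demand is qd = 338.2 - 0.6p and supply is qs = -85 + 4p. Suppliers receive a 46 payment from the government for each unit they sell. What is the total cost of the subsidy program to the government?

Pre-subsidy: 338.2 - 0.6p = -85 + 4p gives p* = 92, q* = 283.
With the subsidy, sellers receive ps = pb + 46 for each unit, where pb is the price buyers pay.
Supply in terms of pb becomes qs = -85 + 4(pb + 46) = 99 + 4pb. Setting this equal to demand: 338.2 - 0.6pb = 99 + 4pb, so pb = 52.
Sellers receive ps = 52 + 46 = 98; q' = 338.2 − 0.6·52 = 307.
Government outlay = subsidy × quantity = 46 × 307 = 14122.

Government cost = 14122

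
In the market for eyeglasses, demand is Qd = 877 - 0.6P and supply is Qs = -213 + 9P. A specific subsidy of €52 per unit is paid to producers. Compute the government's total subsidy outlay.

Pre-subsidy: 877 - 0.6P = -213 + 9P gives P* = 2725/24, Q* = 808.875.
With the subsidy, sellers receive Ps = Pb + 52 for each unit, where Pb is the price buyers pay.
Supply in terms of Pb becomes Qs = -213 + 9(Pb + 52) = 255 + 9Pb. Setting this equal to demand: 877 - 0.6Pb = 255 + 9Pb, so Pb = 1555/24.
Sellers receive Ps = 1555/24 + 52 = 2803/24; Q' = 877 − 0.6·(1555/24) = 838.125.
Government outlay = subsidy × quantity = 52 × 838.125 = 43582.5.

Government cost = €43582.5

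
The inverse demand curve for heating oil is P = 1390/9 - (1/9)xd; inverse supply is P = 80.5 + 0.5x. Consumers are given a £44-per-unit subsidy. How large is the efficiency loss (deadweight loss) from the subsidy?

Pre-subsidy: 1390/9 - (1/9)x = 80.5 + 0.5x gives x* = 121 and P* = 141.
With the rebate, buyers effectively pay Pb = Ps − 44, where Ps is the price sellers receive.
On the curves, Pb = 1390/9 - (1/9)x and Ps = 80.5 + 0.5x; the wedge Ps − Pb = 44 gives 80.5 + 0.5x − (1390/9 - (1/9)x) = 44, so x' = 193.
Then Pb = 1390/9 − (1/9)·193 = 133 and Ps = 80.5 + 0.5·193 = 177.
The subsidy expands output by 193 − 121 = 72 past the efficient level; on those units the gap between marginal cost and willingness to pay runs from 0 up to 44.
DWL = ½ × 44 × 72 = 1584.

Deadweight loss = £1584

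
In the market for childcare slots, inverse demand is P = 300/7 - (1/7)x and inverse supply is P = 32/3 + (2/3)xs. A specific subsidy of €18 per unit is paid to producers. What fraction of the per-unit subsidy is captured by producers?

Pre-subsidy: 300/7 - (1/7)x = 32/3 + (2/3)x gives x* = 676/17 and P* = 632/17.
With the subsidy, sellers receive Ps = Pb + 18 for each unit, where Pb is the price buyers pay.
On the curves, Pb = 300/7 - (1/7)x and Ps = 32/3 + (2/3)x; the wedge Ps − Pb = 18 gives 32/3 + (2/3)x − (300/7 - (1/7)x) = 18, so x' = 62.
Then Pb = 300/7 − (1/7)·62 = 34 and Ps = 32/3 + (2/3)·62 = 52.
Buyers' price falls by P* − Pb = 632/17 − 34 = 54/17; sellers' price rises by Ps − P* = 52 − 632/17 = 252/17.
So producers capture (252/17)/18 = 14/17 of each unit of subsidy.

Producer share = 14/17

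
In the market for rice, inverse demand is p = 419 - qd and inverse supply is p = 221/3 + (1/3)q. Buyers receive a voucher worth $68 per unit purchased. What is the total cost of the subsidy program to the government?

Pre-subsidy: 419 - q = 221/3 + (1/3)q gives q* = 259 and p* = 160.
With the rebate, buyers effectively pay pb = ps − 68, where ps is the price sellers receive.
On the curves, pb = 419 - q and ps = 221/3 + (1/3)q; the wedge ps − pb = 68 gives 221/3 + (1/3)q − (419 - q) = 68, so q' = 310.
Then pb = 419 − 1·310 = 109 and ps = 221/3 + (1/3)·310 = 177.
Government outlay = subsidy × quantity = 68 × 310 = 21080.

Government cost = $21080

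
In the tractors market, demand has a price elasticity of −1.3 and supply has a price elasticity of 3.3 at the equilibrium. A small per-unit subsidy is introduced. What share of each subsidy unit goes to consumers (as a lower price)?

Consumer share = 33/46

For a small subsidy around the equilibrium, the benefit split depends on the relative slopes, which at a point are proportional to the elasticities.
Buyer share = εs/(εs + |εd|) = 3.3/(3.3 + 1.3) = 33/46; seller share = |εd|/(εs + |εd|) = 13/46.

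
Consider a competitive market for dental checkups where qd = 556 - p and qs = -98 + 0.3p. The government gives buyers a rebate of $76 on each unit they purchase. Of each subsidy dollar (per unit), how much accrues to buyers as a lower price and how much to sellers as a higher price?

Buyers gain 228/13 per unit; sellers gain 760/13 per unit

Pre-subsidy: 556 - p = -98 + 0.3p gives p* = 6540/13, q* = 688/13.
With the rebate, buyers effectively pay pb = ps − 76, where ps is the price sellers receive.
Demand in terms of ps becomes qd = 556 − 1(ps − 76) = 632 - ps. Setting this equal to supply: 632 - ps = -98 + 0.3ps, so ps = 7300/13.
Buyers pay pb = 7300/13 − 76 = 6312/13; q' = -98 + 0.3·(7300/13) = 916/13.
Buyers' price falls by p* − pb = 6540/13 − 6312/13 = 228/13; sellers' price rises by ps − p* = 7300/13 − 6540/13 = 760/13.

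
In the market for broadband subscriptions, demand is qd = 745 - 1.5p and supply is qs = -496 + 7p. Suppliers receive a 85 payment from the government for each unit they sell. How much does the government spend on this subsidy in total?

Government cost = 53635

Pre-subsidy: 745 - 1.5p = -496 + 7p gives p* = 146, q* = 526.
With the subsidy, sellers receive ps = pb + 85 for each unit, where pb is the price buyers pay.
Supply in terms of pb becomes qs = -496 + 7(pb + 85) = 99 + 7pb. Setting this equal to demand: 745 - 1.5pb = 99 + 7pb, so pb = 76.
Sellers receive ps = 76 + 85 = 161; q' = 745 − 1.5·76 = 631.
Government outlay = subsidy × quantity = 85 × 631 = 53635.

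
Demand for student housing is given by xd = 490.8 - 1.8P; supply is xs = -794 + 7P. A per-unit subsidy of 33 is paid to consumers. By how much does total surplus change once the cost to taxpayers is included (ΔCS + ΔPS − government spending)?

Net change in total surplus = -779.625

Pre-subsidy: 490.8 - 1.8P = -794 + 7P gives P* = 146, x* = 228.
With the rebate, buyers effectively pay Pb = Ps − 33, where Ps is the price sellers receive.
Demand in terms of Ps becomes xd = 490.8 − 1.8(Ps − 33) = 550.2 - 1.8Ps. Setting this equal to supply: 550.2 - 1.8Ps = -794 + 7Ps, so Ps = 152.75.
Buyers pay Pb = 152.75 − 33 = 119.75; x' = -794 + 7·152.75 = 275.25.
ΔCS = ½(228 + 275.25)(146 − 119.75) = 6605.15625; ΔPS = ½(228 + 275.25)(152.75 − 146) = 1698.46875.
Government spending = 33 × 275.25 = 9083.25.
Net change = 6605.15625 + 1698.46875 − 9083.25 = -779.625. The loss equals the DWL triangle ½·33·47.25.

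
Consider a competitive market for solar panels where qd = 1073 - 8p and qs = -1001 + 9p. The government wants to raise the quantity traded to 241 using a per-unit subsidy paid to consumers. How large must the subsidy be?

Required subsidy s = 34 per unit

At q = 241, invert demand for the buyer price: pb = (1073 − 241)/8 = 104; invert supply for the seller price: ps = (241 − (-1001))/9 = 138.
The subsidy must fill the gap: s = ps − pb = 138 − 104 = 34.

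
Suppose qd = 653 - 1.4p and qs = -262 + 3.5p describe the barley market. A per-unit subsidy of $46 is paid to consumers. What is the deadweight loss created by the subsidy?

Pre-subsidy: 653 - 1.4p = -262 + 3.5p gives p* = 9150/49, q* = 2741/7.
With the rebate, buyers effectively pay pb = ps − 46, where ps is the price sellers receive.
Demand in terms of ps becomes qd = 653 − 1.4(ps − 46) = 717.4 - 1.4ps. Setting this equal to supply: 717.4 - 1.4ps = -262 + 3.5ps, so ps = 9794/49.
Buyers pay pb = 9794/49 − 46 = 7540/49; q' = -262 + 3.5·(9794/49) = 3063/7.
The subsidy expands output by 3063/7 − 2741/7 = 46 past the efficient level; on those units the gap between marginal cost and willingness to pay runs from 0 up to 46.
DWL = ½ × 46 × 46 = 1058.

Deadweight loss = $1058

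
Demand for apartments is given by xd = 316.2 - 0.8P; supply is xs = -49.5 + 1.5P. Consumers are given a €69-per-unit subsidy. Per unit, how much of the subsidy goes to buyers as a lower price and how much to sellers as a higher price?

Buyers gain €45 per unit; sellers gain €24 per unit

Pre-subsidy: 316.2 - 0.8P = -49.5 + 1.5P gives P* = 159, x* = 189.
With the rebate, buyers effectively pay Pb = Ps − 69, where Ps is the price sellers receive.
Demand in terms of Ps becomes xd = 316.2 − 0.8(Ps − 69) = 371.4 - 0.8Ps. Setting this equal to supply: 371.4 - 0.8Ps = -49.5 + 1.5Ps, so Ps = 183.
Buyers pay Pb = 183 − 69 = 114; x' = -49.5 + 1.5·183 = 225.
Buyers' price falls by P* − Pb = 159 − 114 = 45; sellers' price rises by Ps − P* = 183 − 159 = 24.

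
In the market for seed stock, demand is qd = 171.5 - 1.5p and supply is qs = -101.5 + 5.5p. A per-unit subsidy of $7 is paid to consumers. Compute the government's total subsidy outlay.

Pre-subsidy: 171.5 - 1.5p = -101.5 + 5.5p gives p* = 39, q* = 113.
With the rebate, buyers effectively pay pb = ps − 7, where ps is the price sellers receive.
Demand in terms of ps becomes qd = 171.5 − 1.5(ps − 7) = 182 - 1.5ps. Setting this equal to supply: 182 - 1.5ps = -101.5 + 5.5ps, so ps = 40.5.
Buyers pay pb = 40.5 − 7 = 33.5; q' = -101.5 + 5.5·40.5 = 121.25.
Government outlay = subsidy × quantity = 7 × 121.25 = 848.75.

Government cost = $848.75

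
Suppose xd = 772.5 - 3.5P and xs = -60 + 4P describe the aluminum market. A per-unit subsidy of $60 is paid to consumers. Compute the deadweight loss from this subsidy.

Deadweight loss = $3360

Pre-subsidy: 772.5 - 3.5P = -60 + 4P gives P* = 111, x* = 384.
With the rebate, buyers effectively pay Pb = Ps − 60, where Ps is the price sellers receive.
Demand in terms of Ps becomes xd = 772.5 − 3.5(Ps − 60) = 982.5 - 3.5Ps. Setting this equal to supply: 982.5 - 3.5Ps = -60 + 4Ps, so Ps = 139.
Buyers pay Pb = 139 − 60 = 79; x' = -60 + 4·139 = 496.
The subsidy expands output by 496 − 384 = 112 past the efficient level; on those units the gap between marginal cost and willingness to pay runs from 0 up to 60.
DWL = ½ × 60 × 112 = 3360.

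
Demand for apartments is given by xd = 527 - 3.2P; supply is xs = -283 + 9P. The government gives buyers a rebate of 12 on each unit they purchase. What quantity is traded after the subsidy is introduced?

x' = 20915/61

Pre-subsidy: 527 - 3.2P = -283 + 9P gives P* = 4050/61, x* = 19187/61.
With the rebate, buyers effectively pay Pb = Ps − 12, where Ps is the price sellers receive.
Demand in terms of Ps becomes xd = 527 − 3.2(Ps − 12) = 565.4 - 3.2Ps. Setting this equal to supply: 565.4 - 3.2Ps = -283 + 9Ps, so Ps = 4242/61.
Buyers pay Pb = 4242/61 − 12 = 3510/61; x' = -283 + 9·(4242/61) = 20915/61.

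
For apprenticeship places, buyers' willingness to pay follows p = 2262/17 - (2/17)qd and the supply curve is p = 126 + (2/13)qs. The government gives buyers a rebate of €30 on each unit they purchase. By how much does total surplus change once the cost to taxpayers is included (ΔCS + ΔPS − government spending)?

Net change in total surplus = -€1657.5

Pre-subsidy: 2262/17 - (2/17)q = 126 + (2/13)q gives q* = 26 and p* = 130.
With the rebate, buyers effectively pay pb = ps − 30, where ps is the price sellers receive.
On the curves, pb = 2262/17 - (2/17)q and ps = 126 + (2/13)q; the wedge ps − pb = 30 gives 126 + (2/13)q − (2262/17 - (2/17)q) = 30, so q' = 136.5.
Then pb = 2262/17 − (2/17)·136.5 = 117 and ps = 126 + (2/13)·136.5 = 147.
ΔCS = ½(26 + 136.5)(130 − 117) = 1056.25; ΔPS = ½(26 + 136.5)(147 − 130) = 1381.25.
Government spending = 30 × 136.5 = 4095.
Net change = 1056.25 + 1381.25 − 4095 = -1657.5. The loss equals the DWL triangle ½·30·110.5.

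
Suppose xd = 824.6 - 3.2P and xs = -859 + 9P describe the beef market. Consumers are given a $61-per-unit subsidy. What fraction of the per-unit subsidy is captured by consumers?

Pre-subsidy: 824.6 - 3.2P = -859 + 9P gives P* = 138, x* = 383.
With the rebate, buyers effectively pay Pb = Ps − 61, where Ps is the price sellers receive.
Demand in terms of Ps becomes xd = 824.6 − 3.2(Ps − 61) = 1019.8 - 3.2Ps. Setting this equal to supply: 1019.8 - 3.2Ps = -859 + 9Ps, so Ps = 154.
Buyers pay Pb = 154 − 61 = 93; x' = -859 + 9·154 = 527.
Buyers' price falls by P* − Pb = 138 − 93 = 45; sellers' price rises by Ps − P* = 154 − 138 = 16.
So consumers capture 45/61 = 45/61 of each unit of subsidy.

Consumer share = 45/61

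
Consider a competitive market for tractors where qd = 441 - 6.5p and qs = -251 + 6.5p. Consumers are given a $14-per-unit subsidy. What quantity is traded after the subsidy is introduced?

q' = 140.5

Pre-subsidy: 441 - 6.5p = -251 + 6.5p gives p* = 692/13, q* = 95.
With the rebate, buyers effectively pay pb = ps − 14, where ps is the price sellers receive.
Demand in terms of ps becomes qd = 441 − 6.5(ps − 14) = 532 - 6.5ps. Setting this equal to supply: 532 - 6.5ps = -251 + 6.5ps, so ps = 783/13.
Buyers pay pb = 783/13 − 14 = 601/13; q' = -251 + 6.5·(783/13) = 140.5.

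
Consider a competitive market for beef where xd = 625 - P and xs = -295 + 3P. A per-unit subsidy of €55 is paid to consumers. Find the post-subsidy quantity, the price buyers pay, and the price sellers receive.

Pre-subsidy: 625 - P = -295 + 3P gives P* = 230, x* = 395.
With the rebate, buyers effectively pay Pb = Ps − 55, where Ps is the price sellers receive.
Demand in terms of Ps becomes xd = 625 − 1(Ps − 55) = 680 - Ps. Setting this equal to supply: 680 - Ps = -295 + 3Ps, so Ps = 243.75.
Buyers pay Pb = 243.75 − 55 = 188.75; x' = -295 + 3·243.75 = 436.25.

x' = 436.25; buyers pay €188.75; sellers receive €243.75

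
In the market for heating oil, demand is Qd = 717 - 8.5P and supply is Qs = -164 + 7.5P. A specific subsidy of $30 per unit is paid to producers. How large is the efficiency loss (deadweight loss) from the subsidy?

Deadweight loss = $1792.96875

Pre-subsidy: 717 - 8.5P = -164 + 7.5P gives P* = 55.0625, Q* = 248.96875.
With the subsidy, sellers receive Ps = Pb + 30 for each unit, where Pb is the price buyers pay.
Supply in terms of Pb becomes Qs = -164 + 7.5(Pb + 30) = 61 + 7.5Pb. Setting this equal to demand: 717 - 8.5Pb = 61 + 7.5Pb, so Pb = 41.
Sellers receive Ps = 41 + 30 = 71; Q' = 717 − 8.5·41 = 368.5.
The subsidy expands output by 368.5 − 248.96875 = 119.53125 past the efficient level; on those units the gap between marginal cost and willingness to pay runs from 0 up to 30.
DWL = ½ × 30 × 119.53125 = 1792.96875.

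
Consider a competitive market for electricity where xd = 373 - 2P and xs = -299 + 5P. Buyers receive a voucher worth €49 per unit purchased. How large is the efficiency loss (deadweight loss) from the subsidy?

Pre-subsidy: 373 - 2P = -299 + 5P gives P* = 96, x* = 181.
With the rebate, buyers effectively pay Pb = Ps − 49, where Ps is the price sellers receive.
Demand in terms of Ps becomes xd = 373 − 2(Ps − 49) = 471 - 2Ps. Setting this equal to supply: 471 - 2Ps = -299 + 5Ps, so Ps = 110.
Buyers pay Pb = 110 − 49 = 61; x' = -299 + 5·110 = 251.
The subsidy expands output by 251 − 181 = 70 past the efficient level; on those units the gap between marginal cost and willingness to pay runs from 0 up to 49.
DWL = ½ × 49 × 70 = 1715.

Deadweight loss = €1715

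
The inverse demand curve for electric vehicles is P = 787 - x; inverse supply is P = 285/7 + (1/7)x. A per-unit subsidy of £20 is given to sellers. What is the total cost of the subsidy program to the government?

Government cost = £13410

Pre-subsidy: 787 - x = 285/7 + (1/7)x gives x* = 653 and P* = 134.
With the subsidy, sellers receive Ps = Pb + 20 for each unit, where Pb is the price buyers pay.
On the curves, Pb = 787 - x and Ps = 285/7 + (1/7)x; the wedge Ps − Pb = 20 gives 285/7 + (1/7)x − (787 - x) = 20, so x' = 670.5.
Then Pb = 787 − 1·670.5 = 116.5 and Ps = 285/7 + (1/7)·670.5 = 136.5.
Government outlay = subsidy × quantity = 20 × 670.5 = 13410.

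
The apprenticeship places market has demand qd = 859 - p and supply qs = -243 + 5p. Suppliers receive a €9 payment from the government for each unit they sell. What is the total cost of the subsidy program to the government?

Government cost = €6145.5

Pre-subsidy: 859 - p = -243 + 5p gives p* = 551/3, q* = 2026/3.
With the subsidy, sellers receive ps = pb + 9 for each unit, where pb is the price buyers pay.
Supply in terms of pb becomes qs = -243 + 5(pb + 9) = -198 + 5pb. Setting this equal to demand: 859 - pb = -198 + 5pb, so pb = 1057/6.
Sellers receive ps = 1057/6 + 9 = 1111/6; q' = 859 − 1·(1057/6) = 4097/6.
Government outlay = subsidy × quantity = 9 × 4097/6 = 6145.5.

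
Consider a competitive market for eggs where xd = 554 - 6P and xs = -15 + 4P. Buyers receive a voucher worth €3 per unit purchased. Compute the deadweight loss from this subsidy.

Deadweight loss = €10.8

Pre-subsidy: 554 - 6P = -15 + 4P gives P* = 56.9, x* = 212.6.
With the rebate, buyers effectively pay Pb = Ps − 3, where Ps is the price sellers receive.
Demand in terms of Ps becomes xd = 554 − 6(Ps − 3) = 572 - 6Ps. Setting this equal to supply: 572 - 6Ps = -15 + 4Ps, so Ps = 58.7.
Buyers pay Pb = 58.7 − 3 = 55.7; x' = -15 + 4·58.7 = 219.8.
The subsidy expands output by 219.8 − 212.6 = 7.2 past the efficient level; on those units the gap between marginal cost and willingness to pay runs from 0 up to 3.
DWL = ½ × 3 × 7.2 = 10.8.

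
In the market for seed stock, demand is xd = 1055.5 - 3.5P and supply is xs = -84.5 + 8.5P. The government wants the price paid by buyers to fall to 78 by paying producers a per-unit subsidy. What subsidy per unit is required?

Required subsidy s = 24 per unit

At a buyer price of 78, quantity demanded is 1055.5 − 3.5·78 = 782.5.
Sellers supply 782.5 only when they receive Ps with -84.5 + 8.5·Ps = 782.5, i.e. Ps = 102.
s = Ps − Pb = 102 − 78 = 24.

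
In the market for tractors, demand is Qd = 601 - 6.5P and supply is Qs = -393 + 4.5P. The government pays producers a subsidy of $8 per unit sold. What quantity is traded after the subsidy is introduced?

Q' = 384/11

Pre-subsidy: 601 - 6.5P = -393 + 4.5P gives P* = 994/11, Q* = 150/11.
With the subsidy, sellers receive Ps = Pb + 8 for each unit, where Pb is the price buyers pay.
Supply in terms of Pb becomes Qs = -393 + 4.5(Pb + 8) = -357 + 4.5Pb. Setting this equal to demand: 601 - 6.5Pb = -357 + 4.5Pb, so Pb = 958/11.
Sellers receive Ps = 958/11 + 8 = 1046/11; Q' = 601 − 6.5·(958/11) = 384/11.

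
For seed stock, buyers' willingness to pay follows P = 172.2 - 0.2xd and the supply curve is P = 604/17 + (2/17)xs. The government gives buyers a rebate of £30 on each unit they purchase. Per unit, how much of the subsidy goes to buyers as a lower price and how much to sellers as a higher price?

Pre-subsidy: 172.2 - 0.2x = 604/17 + (2/17)x gives x* = 11617/27 and P* = 2326/27.
With the rebate, buyers effectively pay Pb = Ps − 30, where Ps is the price sellers receive.
On the curves, Pb = 172.2 - 0.2x and Ps = 604/17 + (2/17)x; the wedge Ps − Pb = 30 gives 604/17 + (2/17)x − (172.2 - 0.2x) = 30, so x' = 14167/27.
Then Pb = 172.2 − 0.2·(14167/27) = 1816/27 and Ps = 604/17 + (2/17)·(14167/27) = 2626/27.
Buyers' price falls by P* − Pb = 2326/27 − 1816/27 = 170/9; sellers' price rises by Ps − P* = 2626/27 − 2326/27 = 100/9.

Buyers gain 170/9 per unit; sellers gain 100/9 per unit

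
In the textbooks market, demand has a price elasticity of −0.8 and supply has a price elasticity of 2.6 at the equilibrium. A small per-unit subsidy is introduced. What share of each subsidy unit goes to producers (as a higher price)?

For a small subsidy around the equilibrium, the benefit split depends on the relative slopes, which at a point are proportional to the elasticities.
Buyer share = εs/(εs + |εd|) = 2.6/(2.6 + 0.8) = 13/17; seller share = |εd|/(εs + |εd|) = 4/17.
So producers capture 4/17 of the subsidy.

Producer share = 4/17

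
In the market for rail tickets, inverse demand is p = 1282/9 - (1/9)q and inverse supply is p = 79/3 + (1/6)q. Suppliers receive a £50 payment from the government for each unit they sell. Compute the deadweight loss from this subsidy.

Pre-subsidy: 1282/9 - (1/9)q = 79/3 + (1/6)q gives q* = 418 and p* = 96.
With the subsidy, sellers receive ps = pb + 50 for each unit, where pb is the price buyers pay.
On the curves, pb = 1282/9 - (1/9)q and ps = 79/3 + (1/6)q; the wedge ps − pb = 50 gives 79/3 + (1/6)q − (1282/9 - (1/9)q) = 50, so q' = 598.
Then pb = 1282/9 − (1/9)·598 = 76 and ps = 79/3 + (1/6)·598 = 126.
The subsidy expands output by 598 − 418 = 180 past the efficient level; on those units the gap between marginal cost and willingness to pay runs from 0 up to 50.
DWL = ½ × 50 × 180 = 4500.

Deadweight loss = £4500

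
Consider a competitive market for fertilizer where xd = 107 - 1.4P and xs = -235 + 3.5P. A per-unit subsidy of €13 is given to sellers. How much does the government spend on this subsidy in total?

Pre-subsidy: 107 - 1.4P = -235 + 3.5P gives P* = 3420/49, x* = 65/7.
With the subsidy, sellers receive Ps = Pb + 13 for each unit, where Pb is the price buyers pay.
Supply in terms of Pb becomes xs = -235 + 3.5(Pb + 13) = -189.5 + 3.5Pb. Setting this equal to demand: 107 - 1.4Pb = -189.5 + 3.5Pb, so Pb = 2965/49.
Sellers receive Ps = 2965/49 + 13 = 3602/49; x' = 107 − 1.4·(2965/49) = 156/7.
Government outlay = subsidy × quantity = 13 × 156/7 = 2028/7.

Government cost = 2028/7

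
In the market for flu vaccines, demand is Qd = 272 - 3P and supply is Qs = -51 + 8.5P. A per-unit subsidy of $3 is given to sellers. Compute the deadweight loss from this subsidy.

Pre-subsidy: 272 - 3P = -51 + 8.5P gives P* = 646/23, Q* = 4318/23.
With the subsidy, sellers receive Ps = Pb + 3 for each unit, where Pb is the price buyers pay.
Supply in terms of Pb becomes Qs = -51 + 8.5(Pb + 3) = -25.5 + 8.5Pb. Setting this equal to demand: 272 - 3Pb = -25.5 + 8.5Pb, so Pb = 595/23.
Sellers receive Ps = 595/23 + 3 = 664/23; Q' = 272 − 3·(595/23) = 4471/23.
The subsidy expands output by 4471/23 − 4318/23 = 153/23 past the efficient level; on those units the gap between marginal cost and willingness to pay runs from 0 up to 3.
DWL = ½ × 3 × 153/23 = 459/46.

Deadweight loss = 459/46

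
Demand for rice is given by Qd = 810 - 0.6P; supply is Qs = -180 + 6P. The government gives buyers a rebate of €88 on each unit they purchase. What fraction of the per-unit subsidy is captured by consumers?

Consumer share = 10/11

Pre-subsidy: 810 - 0.6P = -180 + 6P gives P* = 150, Q* = 720.
With the rebate, buyers effectively pay Pb = Ps − 88, where Ps is the price sellers receive.
Demand in terms of Ps becomes Qd = 810 − 0.6(Ps − 88) = 862.8 - 0.6Ps. Setting this equal to supply: 862.8 - 0.6Ps = -180 + 6Ps, so Ps = 158.
Buyers pay Pb = 158 − 88 = 70; Q' = -180 + 6·158 = 768.
Buyers' price falls by P* − Pb = 150 − 70 = 80; sellers' price rises by Ps − P* = 158 − 150 = 8.
So consumers capture 80/88 = 10/11 of each unit of subsidy.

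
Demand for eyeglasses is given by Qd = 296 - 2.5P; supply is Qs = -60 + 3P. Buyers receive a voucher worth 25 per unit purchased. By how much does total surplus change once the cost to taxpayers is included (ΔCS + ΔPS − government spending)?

Net change in total surplus = -9375/22

Pre-subsidy: 296 - 2.5P = -60 + 3P gives P* = 712/11, Q* = 1476/11.
With the rebate, buyers effectively pay Pb = Ps − 25, where Ps is the price sellers receive.
Demand in terms of Ps becomes Qd = 296 − 2.5(Ps − 25) = 358.5 - 2.5Ps. Setting this equal to supply: 358.5 - 2.5Ps = -60 + 3Ps, so Ps = 837/11.
Buyers pay Pb = 837/11 − 25 = 562/11; Q' = -60 + 3·(837/11) = 1851/11.
ΔCS = ½(1476/11 + 1851/11)(712/11 − 562/11) = 249525/121; ΔPS = ½(1476/11 + 1851/11)(837/11 − 712/11) = 415875/242.
Government spending = 25 × 1851/11 = 46275/11.
Net change = 249525/121 + 415875/242 − 46275/11 = -9375/22. The loss equals the DWL triangle ½·25·375/11.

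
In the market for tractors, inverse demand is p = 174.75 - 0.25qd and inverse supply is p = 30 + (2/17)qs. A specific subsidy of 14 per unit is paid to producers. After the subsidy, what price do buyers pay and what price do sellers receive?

Pre-subsidy: 174.75 - 0.25q = 30 + (2/17)q gives q* = 393.72 and p* = 76.32.
With the subsidy, sellers receive ps = pb + 14 for each unit, where pb is the price buyers pay.
On the curves, pb = 174.75 - 0.25q and ps = 30 + (2/17)q; the wedge ps − pb = 14 gives 30 + (2/17)q − (174.75 - 0.25q) = 14, so q' = 431.8.
Then pb = 174.75 − 0.25·431.8 = 66.8 and ps = 30 + (2/17)·431.8 = 80.8.

Buyers pay 66.8; sellers receive 80.8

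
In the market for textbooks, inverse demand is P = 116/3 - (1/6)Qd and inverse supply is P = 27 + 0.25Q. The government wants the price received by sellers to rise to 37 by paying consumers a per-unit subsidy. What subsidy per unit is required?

At a seller price of 37, quantity supplied is -108 + 4·37 = 40.
Buyers absorb 40 only when they pay Pb = 116/3 − (1/6)·40 = 32.
s = Ps − Pb = 37 − 32 = 5.

Required subsidy s = 5 per unit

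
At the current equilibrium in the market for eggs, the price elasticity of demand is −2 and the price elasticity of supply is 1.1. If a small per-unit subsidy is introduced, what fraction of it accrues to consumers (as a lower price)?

For a small subsidy around the equilibrium, the benefit split depends on the relative slopes, which at a point are proportional to the elasticities.
Buyer share = εs/(εs + |εd|) = 1.1/(1.1 + 2) = 11/31; seller share = |εd|/(εs + |εd|) = 20/31.

Consumer share = 11/31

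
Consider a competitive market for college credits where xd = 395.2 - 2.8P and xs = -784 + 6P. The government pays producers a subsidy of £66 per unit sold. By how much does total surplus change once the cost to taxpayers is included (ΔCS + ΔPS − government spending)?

Pre-subsidy: 395.2 - 2.8P = -784 + 6P gives P* = 134, x* = 20.
With the subsidy, sellers receive Ps = Pb + 66 for each unit, where Pb is the price buyers pay.
Supply in terms of Pb becomes xs = -784 + 6(Pb + 66) = -388 + 6Pb. Setting this equal to demand: 395.2 - 2.8Pb = -388 + 6Pb, so Pb = 89.
Sellers receive Ps = 89 + 66 = 155; x' = 395.2 − 2.8·89 = 146.
ΔCS = ½(20 + 146)(134 − 89) = 3735; ΔPS = ½(20 + 146)(155 − 134) = 1743.
Government spending = 66 × 146 = 9636.
Net change = 3735 + 1743 − 9636 = -4158. The loss equals the DWL triangle ½·66·126.

Net change in total surplus = -£4158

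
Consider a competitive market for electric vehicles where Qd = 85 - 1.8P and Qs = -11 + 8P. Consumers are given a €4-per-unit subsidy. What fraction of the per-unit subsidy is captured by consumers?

Consumer share = 40/49

Pre-subsidy: 85 - 1.8P = -11 + 8P gives P* = 480/49, Q* = 3301/49.
With the rebate, buyers effectively pay Pb = Ps − 4, where Ps is the price sellers receive.
Demand in terms of Ps becomes Qd = 85 − 1.8(Ps − 4) = 92.2 - 1.8Ps. Setting this equal to supply: 92.2 - 1.8Ps = -11 + 8Ps, so Ps = 516/49.
Buyers pay Pb = 516/49 − 4 = 320/49; Q' = -11 + 8·(516/49) = 3589/49.
Buyers' price falls by P* − Pb = 480/49 − 320/49 = 160/49; sellers' price rises by Ps − P* = 516/49 − 480/49 = 36/49.
So consumers capture (160/49)/4 = 40/49 of each unit of subsidy.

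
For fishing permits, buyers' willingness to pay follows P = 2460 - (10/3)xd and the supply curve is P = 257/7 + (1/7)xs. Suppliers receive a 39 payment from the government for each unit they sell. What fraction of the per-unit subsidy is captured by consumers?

Consumer share = 70/73

Pre-subsidy: 2460 - (10/3)x = 257/7 + (1/7)x gives x* = 50889/73 and P* = 9950/73.
With the subsidy, sellers receive Ps = Pb + 39 for each unit, where Pb is the price buyers pay.
On the curves, Pb = 2460 - (10/3)x and Ps = 257/7 + (1/7)x; the wedge Ps − Pb = 39 gives 257/7 + (1/7)x − (2460 - (10/3)x) = 39, so x' = 51708/73.
Then Pb = 2460 − (10/3)·(51708/73) = 7220/73 and Ps = 257/7 + (1/7)·(51708/73) = 10067/73.
Buyers' price falls by P* − Pb = 9950/73 − 7220/73 = 2730/73; sellers' price rises by Ps − P* = 10067/73 − 9950/73 = 117/73.
So consumers capture (2730/73)/39 = 70/73 of each unit of subsidy.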